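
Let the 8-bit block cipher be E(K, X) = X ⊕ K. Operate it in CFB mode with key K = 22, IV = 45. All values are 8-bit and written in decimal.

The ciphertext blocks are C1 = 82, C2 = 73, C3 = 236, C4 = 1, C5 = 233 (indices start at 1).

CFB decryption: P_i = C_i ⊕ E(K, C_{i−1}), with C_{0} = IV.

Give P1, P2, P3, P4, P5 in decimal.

P1 = 105, P2 = 13, P3 = 179, P4 = 251, P5 = 254

P1: E(K, 45) = 59; 82 ⊕ 59 = 105.
P2: E(K, 82) = 68; 73 ⊕ 68 = 13.
P3: E(K, 73) = 95; 236 ⊕ 95 = 179.
P4: E(K, 236) = 250; 1 ⊕ 250 = 251.
P5: E(K, 1) = 23; 233 ⊕ 23 = 254.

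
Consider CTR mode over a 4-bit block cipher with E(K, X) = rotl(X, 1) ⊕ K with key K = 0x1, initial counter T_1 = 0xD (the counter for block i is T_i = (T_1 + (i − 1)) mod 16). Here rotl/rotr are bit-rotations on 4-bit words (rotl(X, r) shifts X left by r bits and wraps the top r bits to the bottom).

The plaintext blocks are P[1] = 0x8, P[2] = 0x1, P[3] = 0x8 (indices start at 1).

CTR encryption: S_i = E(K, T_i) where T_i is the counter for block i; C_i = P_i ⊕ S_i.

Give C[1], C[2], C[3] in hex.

C[1]: T = 0xD, S = E(K, T) = 0xA; 0x8 ⊕ 0xA = 0x2.
C[2]: T = 0xE, S = E(K, T) = 0xC; 0x1 ⊕ 0xC = 0xD.
C[3]: T = 0xF, S = E(K, T) = 0xE; 0x8 ⊕ 0xE = 0x6.

C[1] = 0x2, C[2] = 0xD, C[3] = 0x6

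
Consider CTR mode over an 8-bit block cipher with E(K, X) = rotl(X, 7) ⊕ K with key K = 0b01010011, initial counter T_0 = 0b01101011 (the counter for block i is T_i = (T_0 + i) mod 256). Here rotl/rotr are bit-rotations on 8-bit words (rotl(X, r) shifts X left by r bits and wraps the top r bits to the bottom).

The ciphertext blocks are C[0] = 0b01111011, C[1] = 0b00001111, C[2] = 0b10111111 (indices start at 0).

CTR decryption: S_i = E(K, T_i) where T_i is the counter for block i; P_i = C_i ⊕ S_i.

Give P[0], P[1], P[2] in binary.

P[0]: T = 0b01101011, S = E(K, T) = 0b11100110; 0b01111011 ⊕ 0b11100110 = 0b10011101.
P[1]: T = 0b01101100, S = E(K, T) = 0b01100101; 0b00001111 ⊕ 0b01100101 = 0b01101010.
P[2]: T = 0b01101101, S = E(K, T) = 0b11100101; 0b10111111 ⊕ 0b11100101 = 0b01011010.

P[0] = 0b10011101, P[1] = 0b01101010, P[2] = 0b01011010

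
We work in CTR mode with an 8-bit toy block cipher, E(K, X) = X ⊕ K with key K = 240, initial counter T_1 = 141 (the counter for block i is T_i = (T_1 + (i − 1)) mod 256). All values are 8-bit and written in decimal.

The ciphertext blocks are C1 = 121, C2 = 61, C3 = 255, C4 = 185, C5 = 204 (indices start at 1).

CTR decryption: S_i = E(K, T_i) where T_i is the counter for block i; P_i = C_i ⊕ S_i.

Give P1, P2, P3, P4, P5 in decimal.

P1 = 4, P2 = 67, P3 = 128, P4 = 217, P5 = 173

P1: T = 141, S = E(K, T) = 125; 121 ⊕ 125 = 4.
P2: T = 142, S = E(K, T) = 126; 61 ⊕ 126 = 67.
P3: T = 143, S = E(K, T) = 127; 255 ⊕ 127 = 128.
P4: T = 144, S = E(K, T) = 96; 185 ⊕ 96 = 217.
P5: T = 145, S = E(K, T) = 97; 204 ⊕ 97 = 173.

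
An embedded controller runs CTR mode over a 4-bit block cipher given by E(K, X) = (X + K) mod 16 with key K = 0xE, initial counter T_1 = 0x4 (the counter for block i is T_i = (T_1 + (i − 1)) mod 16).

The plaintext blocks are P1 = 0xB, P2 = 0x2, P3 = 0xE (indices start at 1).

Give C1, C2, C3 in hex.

CTR encryption: S_i = E(K, T_i) where T_i is the counter for block i; C_i = P_i ⊕ S_i.
C1: T = 0x4, S = E(K, T) = 0x2; 0xB ⊕ 0x2 = 0x9.
C2: T = 0x5, S = E(K, T) = 0x3; 0x2 ⊕ 0x3 = 0x1.
C3: T = 0x6, S = E(K, T) = 0x4; 0xE ⊕ 0x4 = 0xA.

C1 = 0x9, C2 = 0x1, C3 = 0xA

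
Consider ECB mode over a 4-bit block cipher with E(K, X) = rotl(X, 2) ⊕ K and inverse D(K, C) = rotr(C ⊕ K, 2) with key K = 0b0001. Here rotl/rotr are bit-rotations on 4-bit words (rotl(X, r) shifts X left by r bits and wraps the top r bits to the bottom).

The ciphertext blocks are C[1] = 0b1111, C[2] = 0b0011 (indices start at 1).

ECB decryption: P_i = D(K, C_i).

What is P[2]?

P[2]: D(K, 0b0011) = 0b1000.

P[2] = 0b1000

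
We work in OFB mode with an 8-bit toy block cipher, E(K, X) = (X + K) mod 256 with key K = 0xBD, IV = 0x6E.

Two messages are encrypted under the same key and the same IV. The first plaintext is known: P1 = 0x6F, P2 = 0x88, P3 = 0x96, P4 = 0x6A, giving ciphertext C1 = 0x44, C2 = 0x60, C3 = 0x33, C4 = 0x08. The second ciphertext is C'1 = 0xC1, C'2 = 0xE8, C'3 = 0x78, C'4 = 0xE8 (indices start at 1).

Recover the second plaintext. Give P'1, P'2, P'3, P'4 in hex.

In OFB with a reused IV, both messages share the same keystream S_i, so C_i ⊕ C'_i = P_i ⊕ P'_i and thus P'_i = P_i ⊕ C_i ⊕ C'_i.
P'1: 0x6F ⊕ 0x44 ⊕ 0xC1 = 0xEA.
P'2: 0x88 ⊕ 0x60 ⊕ 0xE8 = 0x00.
P'3: 0x96 ⊕ 0x33 ⊕ 0x78 = 0xDD.
P'4: 0x6A ⊕ 0x08 ⊕ 0xE8 = 0x8A.

P'1 = 0xEA, P'2 = 0x00, P'3 = 0xDD, P'4 = 0x8A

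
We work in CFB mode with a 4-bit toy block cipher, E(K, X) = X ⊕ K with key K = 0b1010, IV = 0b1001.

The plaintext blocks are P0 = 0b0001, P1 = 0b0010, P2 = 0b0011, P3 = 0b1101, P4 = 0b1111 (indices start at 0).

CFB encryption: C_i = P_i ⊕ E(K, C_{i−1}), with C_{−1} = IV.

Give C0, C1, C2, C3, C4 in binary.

C0 = 0b0010, C1 = 0b1010, C2 = 0b0011, C3 = 0b0100, C4 = 0b0001

C0: E(K, 0b1001) = 0b0011; 0b0001 ⊕ 0b0011 = 0b0010.
C1: E(K, 0b0010) = 0b1000; 0b0010 ⊕ 0b1000 = 0b1010.
C2: E(K, 0b1010) = 0b0000; 0b0011 ⊕ 0b0000 = 0b0011.
C3: E(K, 0b0011) = 0b1001; 0b1101 ⊕ 0b1001 = 0b0100.
C4: E(K, 0b0100) = 0b1110; 0b1111 ⊕ 0b1110 = 0b0001.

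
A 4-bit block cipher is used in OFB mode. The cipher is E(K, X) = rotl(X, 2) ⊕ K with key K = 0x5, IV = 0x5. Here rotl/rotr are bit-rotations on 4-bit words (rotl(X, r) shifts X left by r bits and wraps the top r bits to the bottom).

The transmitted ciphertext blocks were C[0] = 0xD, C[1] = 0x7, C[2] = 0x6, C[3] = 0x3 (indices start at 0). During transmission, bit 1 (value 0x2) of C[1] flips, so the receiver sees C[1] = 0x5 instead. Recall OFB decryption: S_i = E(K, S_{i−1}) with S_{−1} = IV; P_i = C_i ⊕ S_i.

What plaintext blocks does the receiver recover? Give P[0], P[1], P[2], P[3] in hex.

Only C[1] changed, to 0x5. In OFB, a change in C_i flips the same bit in P_i only; the keystream is unaffected. Decrypting the received ciphertext:
P[0]: S = E(K, 0x5) = 0x0; 0xD ⊕ 0x0 = 0xD.
P[1]: S = E(K, 0x0) = 0x5; 0x5 ⊕ 0x5 = 0x0.
P[2]: S = E(K, 0x5) = 0x0; 0x6 ⊕ 0x0 = 0x6.
P[3]: S = E(K, 0x0) = 0x5; 0x3 ⊕ 0x5 = 0x6.
Blocks that differ from the original plaintext: P[1].

P[0] = 0xD, P[1] = 0x0, P[2] = 0x6, P[3] = 0x6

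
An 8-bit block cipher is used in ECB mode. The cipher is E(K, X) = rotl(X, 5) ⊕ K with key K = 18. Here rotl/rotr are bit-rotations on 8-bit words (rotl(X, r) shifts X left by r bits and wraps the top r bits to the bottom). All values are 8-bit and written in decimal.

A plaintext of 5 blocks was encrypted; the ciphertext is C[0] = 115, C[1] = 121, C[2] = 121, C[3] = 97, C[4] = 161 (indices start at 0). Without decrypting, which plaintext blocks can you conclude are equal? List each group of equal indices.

P[1] = P[2]

ECB encrypts each block independently with the same key, so equal ciphertext blocks imply equal plaintext blocks.
C[1] = C[2] = 121, so P[1] = P[2].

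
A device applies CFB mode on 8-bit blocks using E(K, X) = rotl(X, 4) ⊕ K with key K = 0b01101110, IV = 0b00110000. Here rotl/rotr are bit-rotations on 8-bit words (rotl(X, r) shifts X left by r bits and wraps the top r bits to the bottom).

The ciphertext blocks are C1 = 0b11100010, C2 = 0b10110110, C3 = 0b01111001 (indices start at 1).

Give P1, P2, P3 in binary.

P1 = 0b10001111, P2 = 0b11110110, P3 = 0b01111100

CFB decryption: P_i = C_i ⊕ E(K, C_{i−1}), with C_{0} = IV.
P1: E(K, 0b00110000) = 0b01101101; 0b11100010 ⊕ 0b01101101 = 0b10001111.
P2: E(K, 0b11100010) = 0b01000000; 0b10110110 ⊕ 0b01000000 = 0b11110110.
P3: E(K, 0b10110110) = 0b00000101; 0b01111001 ⊕ 0b00000101 = 0b01111100.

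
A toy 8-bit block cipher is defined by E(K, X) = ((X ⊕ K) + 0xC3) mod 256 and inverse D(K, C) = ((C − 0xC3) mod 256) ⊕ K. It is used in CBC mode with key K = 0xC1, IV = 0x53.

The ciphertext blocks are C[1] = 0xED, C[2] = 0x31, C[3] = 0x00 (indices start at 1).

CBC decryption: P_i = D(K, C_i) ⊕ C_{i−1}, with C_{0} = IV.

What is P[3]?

P[3]: D(K, 0x00) = 0xFC; 0xFC ⊕ 0x31 = 0xCD.

P[3] = 0xCD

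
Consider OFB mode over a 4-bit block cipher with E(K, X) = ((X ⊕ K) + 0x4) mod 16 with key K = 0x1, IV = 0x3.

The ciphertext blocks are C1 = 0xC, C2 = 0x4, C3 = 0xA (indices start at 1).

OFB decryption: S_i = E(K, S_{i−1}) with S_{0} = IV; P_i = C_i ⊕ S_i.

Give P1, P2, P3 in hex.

P1: S = E(K, 0x3) = 0x6; 0xC ⊕ 0x6 = 0xA.
P2: S = E(K, 0x6) = 0xB; 0x4 ⊕ 0xB = 0xF.
P3: S = E(K, 0xB) = 0xE; 0xA ⊕ 0xE = 0x4.

P1 = 0xA, P2 = 0xF, P3 = 0x4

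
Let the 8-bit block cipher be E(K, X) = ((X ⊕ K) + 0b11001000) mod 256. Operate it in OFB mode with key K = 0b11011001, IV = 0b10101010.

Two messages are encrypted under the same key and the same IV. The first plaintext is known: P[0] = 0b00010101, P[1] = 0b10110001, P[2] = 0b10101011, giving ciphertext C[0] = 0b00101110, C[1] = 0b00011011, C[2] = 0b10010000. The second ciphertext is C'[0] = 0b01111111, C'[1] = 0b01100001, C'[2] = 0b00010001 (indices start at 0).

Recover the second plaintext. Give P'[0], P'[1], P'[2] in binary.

P'[0] = 0b01000100, P'[1] = 0b11001011, P'[2] = 0b00101010

In OFB with a reused IV, both messages share the same keystream S_i, so C_i ⊕ C'_i = P_i ⊕ P'_i and thus P'_i = P_i ⊕ C_i ⊕ C'_i.
P'[0]: 0b00010101 ⊕ 0b00101110 ⊕ 0b01111111 = 0b01000100.
P'[1]: 0b10110001 ⊕ 0b00011011 ⊕ 0b01100001 = 0b11001011.
P'[2]: 0b10101011 ⊕ 0b10010000 ⊕ 0b00010001 = 0b00101010.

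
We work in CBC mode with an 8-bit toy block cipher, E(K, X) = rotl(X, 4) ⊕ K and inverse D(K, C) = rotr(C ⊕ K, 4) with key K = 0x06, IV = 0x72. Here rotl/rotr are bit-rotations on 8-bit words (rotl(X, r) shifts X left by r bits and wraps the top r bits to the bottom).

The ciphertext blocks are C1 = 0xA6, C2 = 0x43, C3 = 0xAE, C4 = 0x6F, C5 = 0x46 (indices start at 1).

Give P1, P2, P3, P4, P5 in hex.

CBC decryption: P_i = D(K, C_i) ⊕ C_{i−1}, with C_{0} = IV.
P1: D(K, 0xA6) = 0x0A; 0x0A ⊕ 0x72 = 0x78.
P2: D(K, 0x43) = 0x54; 0x54 ⊕ 0xA6 = 0xF2.
P3: D(K, 0xAE) = 0x8A; 0x8A ⊕ 0x43 = 0xC9.
P4: D(K, 0x6F) = 0x96; 0x96 ⊕ 0xAE = 0x38.
P5: D(K, 0x46) = 0x04; 0x04 ⊕ 0x6F = 0x6B.

P1 = 0x78, P2 = 0xF2, P3 = 0xC9, P4 = 0x38, P5 = 0x6B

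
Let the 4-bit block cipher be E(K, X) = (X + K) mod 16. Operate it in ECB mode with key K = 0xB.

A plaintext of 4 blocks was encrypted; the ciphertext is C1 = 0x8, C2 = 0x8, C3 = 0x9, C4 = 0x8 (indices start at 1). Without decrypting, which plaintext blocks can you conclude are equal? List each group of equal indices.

P1 = P2 = P4

ECB encrypts each block independently with the same key, so equal ciphertext blocks imply equal plaintext blocks.
C1 = C2 = C4 = 0x8, so P1 = P2 = P4.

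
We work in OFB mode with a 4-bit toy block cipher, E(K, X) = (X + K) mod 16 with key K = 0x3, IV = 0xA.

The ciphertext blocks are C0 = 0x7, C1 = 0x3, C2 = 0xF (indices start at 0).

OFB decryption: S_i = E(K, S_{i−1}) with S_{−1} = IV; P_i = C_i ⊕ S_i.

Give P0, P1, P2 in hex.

P0: S = E(K, 0xA) = 0xD; 0x7 ⊕ 0xD = 0xA.
P1: S = E(K, 0xD) = 0x0; 0x3 ⊕ 0x0 = 0x3.
P2: S = E(K, 0x0) = 0x3; 0xF ⊕ 0x3 = 0xC.

P0 = 0xA, P1 = 0x3, P2 = 0xC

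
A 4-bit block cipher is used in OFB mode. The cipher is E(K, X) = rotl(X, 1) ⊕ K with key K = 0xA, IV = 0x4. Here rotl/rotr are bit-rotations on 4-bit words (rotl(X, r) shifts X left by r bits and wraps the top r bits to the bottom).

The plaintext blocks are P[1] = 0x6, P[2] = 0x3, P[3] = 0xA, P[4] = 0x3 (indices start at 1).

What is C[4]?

OFB encryption: S_i = E(K, S_{i−1}) with S_{0} = IV; C_i = P_i ⊕ S_i.
C[1]: S = E(K, 0x4) = 0x2; 0x6 ⊕ 0x2 = 0x4.
C[2]: S = E(K, 0x2) = 0xE; 0x3 ⊕ 0xE = 0xD.
C[3]: S = E(K, 0xE) = 0x7; 0xA ⊕ 0x7 = 0xD.
C[4]: S = E(K, 0x7) = 0x4; 0x3 ⊕ 0x4 = 0x7.

C[4] = 0x7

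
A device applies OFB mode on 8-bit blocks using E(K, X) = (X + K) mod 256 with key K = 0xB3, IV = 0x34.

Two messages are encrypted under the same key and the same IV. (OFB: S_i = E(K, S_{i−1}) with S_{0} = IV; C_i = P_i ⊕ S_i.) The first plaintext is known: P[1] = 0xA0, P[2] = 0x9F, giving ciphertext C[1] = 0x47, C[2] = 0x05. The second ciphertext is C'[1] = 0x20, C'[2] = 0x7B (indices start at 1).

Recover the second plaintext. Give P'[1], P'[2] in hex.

P'[1] = 0xC7, P'[2] = 0xE1

In OFB with a reused IV, both messages share the same keystream S_i, so C_i ⊕ C'_i = P_i ⊕ P'_i and thus P'_i = P_i ⊕ C_i ⊕ C'_i.
P'[1]: 0xA0 ⊕ 0x47 ⊕ 0x20 = 0xC7.
P'[2]: 0x9F ⊕ 0x05 ⊕ 0x7B = 0xE1.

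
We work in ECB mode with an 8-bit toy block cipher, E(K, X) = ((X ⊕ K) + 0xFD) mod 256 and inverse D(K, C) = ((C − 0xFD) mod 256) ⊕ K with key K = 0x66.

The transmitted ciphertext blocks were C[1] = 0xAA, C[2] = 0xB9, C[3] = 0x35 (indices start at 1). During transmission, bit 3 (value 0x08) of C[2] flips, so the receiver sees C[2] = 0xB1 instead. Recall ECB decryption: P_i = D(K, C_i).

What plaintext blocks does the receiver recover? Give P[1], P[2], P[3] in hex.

P[1] = 0xCB, P[2] = 0xD2, P[3] = 0x5E

Only C[2] changed, to 0xB1. In ECB, a change in C_i affects only P_i. Decrypting the received ciphertext:
P[1]: D(K, 0xAA) = 0xCB.
P[2]: D(K, 0xB1) = 0xD2.
P[3]: D(K, 0x35) = 0x5E.
Blocks that differ from the original plaintext: P[2].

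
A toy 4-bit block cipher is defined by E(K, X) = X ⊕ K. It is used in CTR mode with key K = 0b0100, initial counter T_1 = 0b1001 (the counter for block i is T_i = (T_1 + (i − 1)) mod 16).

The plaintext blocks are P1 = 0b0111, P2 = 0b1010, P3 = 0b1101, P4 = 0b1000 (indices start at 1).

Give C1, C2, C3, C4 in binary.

C1 = 0b1010, C2 = 0b0100, C3 = 0b0010, C4 = 0b0000

CTR encryption: S_i = E(K, T_i) where T_i is the counter for block i; C_i = P_i ⊕ S_i.
C1: T = 0b1001, S = E(K, T) = 0b1101; 0b0111 ⊕ 0b1101 = 0b1010.
C2: T = 0b1010, S = E(K, T) = 0b1110; 0b1010 ⊕ 0b1110 = 0b0100.
C3: T = 0b1011, S = E(K, T) = 0b1111; 0b1101 ⊕ 0b1111 = 0b0010.
C4: T = 0b1100, S = E(K, T) = 0b1000; 0b1000 ⊕ 0b1000 = 0b0000.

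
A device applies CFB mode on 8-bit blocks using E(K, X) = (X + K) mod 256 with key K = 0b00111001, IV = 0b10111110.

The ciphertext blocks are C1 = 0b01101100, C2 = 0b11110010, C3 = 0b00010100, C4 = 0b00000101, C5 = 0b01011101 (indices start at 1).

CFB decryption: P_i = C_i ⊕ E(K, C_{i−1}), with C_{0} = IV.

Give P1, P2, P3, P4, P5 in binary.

P1: E(K, 0b10111110) = 0b11110111; 0b01101100 ⊕ 0b11110111 = 0b10011011.
P2: E(K, 0b01101100) = 0b10100101; 0b11110010 ⊕ 0b10100101 = 0b01010111.
P3: E(K, 0b11110010) = 0b00101011; 0b00010100 ⊕ 0b00101011 = 0b00111111.
P4: E(K, 0b00010100) = 0b01001101; 0b00000101 ⊕ 0b01001101 = 0b01001000.
P5: E(K, 0b00000101) = 0b00111110; 0b01011101 ⊕ 0b00111110 = 0b01100011.

P1 = 0b10011011, P2 = 0b01010111, P3 = 0b00111111, P4 = 0b01001000, P5 = 0b01100011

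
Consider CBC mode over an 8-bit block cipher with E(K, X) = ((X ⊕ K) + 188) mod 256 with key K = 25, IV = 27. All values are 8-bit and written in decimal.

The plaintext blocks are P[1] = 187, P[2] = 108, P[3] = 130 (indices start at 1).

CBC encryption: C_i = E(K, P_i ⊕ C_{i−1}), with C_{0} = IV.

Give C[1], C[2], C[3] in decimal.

C[1] = 117, C[2] = 188, C[3] = 227

C[1]: P[1] ⊕ 27 = 160; E(K, 160) = 117.
C[2]: P[2] ⊕ 117 = 25; E(K, 25) = 188.
C[3]: P[3] ⊕ 188 = 62; E(K, 62) = 227.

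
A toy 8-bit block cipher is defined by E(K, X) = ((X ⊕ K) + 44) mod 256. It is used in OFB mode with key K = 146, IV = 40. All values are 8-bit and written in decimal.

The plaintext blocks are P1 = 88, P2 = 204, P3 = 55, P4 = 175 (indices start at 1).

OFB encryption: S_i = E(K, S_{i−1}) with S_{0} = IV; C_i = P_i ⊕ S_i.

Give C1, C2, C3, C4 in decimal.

C1 = 190, C2 = 108, C3 = 105, C4 = 87

C1: S = E(K, 40) = 230; 88 ⊕ 230 = 190.
C2: S = E(K, 230) = 160; 204 ⊕ 160 = 108.
C3: S = E(K, 160) = 94; 55 ⊕ 94 = 105.
C4: S = E(K, 94) = 248; 175 ⊕ 248 = 87.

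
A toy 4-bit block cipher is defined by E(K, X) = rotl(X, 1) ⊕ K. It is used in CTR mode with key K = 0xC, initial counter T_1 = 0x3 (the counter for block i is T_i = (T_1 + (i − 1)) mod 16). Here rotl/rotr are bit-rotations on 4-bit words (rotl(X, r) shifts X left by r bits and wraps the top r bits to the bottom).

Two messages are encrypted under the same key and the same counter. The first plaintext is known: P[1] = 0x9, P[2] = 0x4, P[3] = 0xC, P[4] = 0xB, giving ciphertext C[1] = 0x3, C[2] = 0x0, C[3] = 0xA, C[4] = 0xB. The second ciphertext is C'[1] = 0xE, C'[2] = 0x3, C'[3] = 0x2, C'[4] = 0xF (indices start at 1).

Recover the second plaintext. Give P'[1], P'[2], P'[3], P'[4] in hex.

In CTR with a reused counter, both messages share the same keystream S_i, so C_i ⊕ C'_i = P_i ⊕ P'_i and thus P'_i = P_i ⊕ C_i ⊕ C'_i.
P'[1]: 0x9 ⊕ 0x3 ⊕ 0xE = 0x4.
P'[2]: 0x4 ⊕ 0x0 ⊕ 0x3 = 0x7.
P'[3]: 0xC ⊕ 0xA ⊕ 0x2 = 0x4.
P'[4]: 0xB ⊕ 0xB ⊕ 0xF = 0xF.

P'[1] = 0x4, P'[2] = 0x7, P'[3] = 0x4, P'[4] = 0xF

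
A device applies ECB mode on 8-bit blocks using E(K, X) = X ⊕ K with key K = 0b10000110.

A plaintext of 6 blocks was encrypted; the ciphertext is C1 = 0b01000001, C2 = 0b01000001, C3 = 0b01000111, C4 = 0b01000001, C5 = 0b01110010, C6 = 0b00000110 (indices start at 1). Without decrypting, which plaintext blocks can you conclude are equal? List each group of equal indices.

ECB encrypts each block independently with the same key, so equal ciphertext blocks imply equal plaintext blocks.
C1 = C2 = C4 = 0b01000001, so P1 = P2 = P4.

P1 = P2 = P4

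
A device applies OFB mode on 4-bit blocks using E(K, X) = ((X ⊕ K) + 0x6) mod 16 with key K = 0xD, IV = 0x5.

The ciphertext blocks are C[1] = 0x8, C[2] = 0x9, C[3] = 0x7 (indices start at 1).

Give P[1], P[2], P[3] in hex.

P[1] = 0x6, P[2] = 0x0, P[3] = 0xD

OFB decryption: S_i = E(K, S_{i−1}) with S_{0} = IV; P_i = C_i ⊕ S_i.
P[1]: S = E(K, 0x5) = 0xE; 0x8 ⊕ 0xE = 0x6.
P[2]: S = E(K, 0xE) = 0x9; 0x9 ⊕ 0x9 = 0x0.
P[3]: S = E(K, 0x9) = 0xA; 0x7 ⊕ 0xA = 0xD.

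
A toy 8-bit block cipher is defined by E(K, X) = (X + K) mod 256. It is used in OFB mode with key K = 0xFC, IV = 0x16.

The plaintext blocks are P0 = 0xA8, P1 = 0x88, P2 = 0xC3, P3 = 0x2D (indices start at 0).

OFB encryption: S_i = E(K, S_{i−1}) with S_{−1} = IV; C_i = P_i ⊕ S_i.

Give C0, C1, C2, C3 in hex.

C0 = 0xBA, C1 = 0x86, C2 = 0xC9, C3 = 0x2B

C0: S = E(K, 0x16) = 0x12; 0xA8 ⊕ 0x12 = 0xBA.
C1: S = E(K, 0x12) = 0x0E; 0x88 ⊕ 0x0E = 0x86.
C2: S = E(K, 0x0E) = 0x0A; 0xC3 ⊕ 0x0A = 0xC9.
C3: S = E(K, 0x0A) = 0x06; 0x2D ⊕ 0x06 = 0x2B.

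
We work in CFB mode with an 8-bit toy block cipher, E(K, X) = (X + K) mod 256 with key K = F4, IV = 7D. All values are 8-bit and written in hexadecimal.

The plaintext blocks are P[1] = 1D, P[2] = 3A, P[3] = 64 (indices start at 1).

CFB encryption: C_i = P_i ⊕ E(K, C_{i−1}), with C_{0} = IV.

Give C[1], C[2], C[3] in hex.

C[1] = 6C, C[2] = 5A, C[3] = 2A

C[1]: E(K, 7D) = 71; 1D ⊕ 71 = 6C.
C[2]: E(K, 6C) = 60; 3A ⊕ 60 = 5A.
C[3]: E(K, 5A) = 4E; 64 ⊕ 4E = 2A.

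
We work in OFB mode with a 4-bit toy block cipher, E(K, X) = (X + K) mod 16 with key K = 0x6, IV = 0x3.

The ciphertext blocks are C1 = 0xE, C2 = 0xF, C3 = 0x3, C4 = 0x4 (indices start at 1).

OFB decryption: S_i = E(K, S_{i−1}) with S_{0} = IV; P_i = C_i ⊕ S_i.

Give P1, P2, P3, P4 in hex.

P1 = 0x7, P2 = 0x0, P3 = 0x6, P4 = 0xF

P1: S = E(K, 0x3) = 0x9; 0xE ⊕ 0x9 = 0x7.
P2: S = E(K, 0x9) = 0xF; 0xF ⊕ 0xF = 0x0.
P3: S = E(K, 0xF) = 0x5; 0x3 ⊕ 0x5 = 0x6.
P4: S = E(K, 0x5) = 0xB; 0x4 ⊕ 0xB = 0xF.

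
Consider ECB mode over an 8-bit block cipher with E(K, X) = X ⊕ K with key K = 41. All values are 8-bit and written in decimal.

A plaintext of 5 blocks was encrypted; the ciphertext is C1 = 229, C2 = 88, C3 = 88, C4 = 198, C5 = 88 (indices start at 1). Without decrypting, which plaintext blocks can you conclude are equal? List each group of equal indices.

ECB encrypts each block independently with the same key, so equal ciphertext blocks imply equal plaintext blocks.
C2 = C3 = C5 = 88, so P2 = P3 = P5.

P2 = P3 = P5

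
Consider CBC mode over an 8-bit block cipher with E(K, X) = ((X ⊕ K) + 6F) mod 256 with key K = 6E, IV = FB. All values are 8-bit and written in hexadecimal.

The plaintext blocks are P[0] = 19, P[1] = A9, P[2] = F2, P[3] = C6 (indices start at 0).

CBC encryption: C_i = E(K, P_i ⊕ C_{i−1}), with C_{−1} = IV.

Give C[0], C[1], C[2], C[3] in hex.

C[0] = FB, C[1] = AB, C[2] = A6, C[3] = 7D

C[0]: P[0] ⊕ FB = E2; E(K, E2) = FB.
C[1]: P[1] ⊕ FB = 52; E(K, 52) = AB.
C[2]: P[2] ⊕ AB = 59; E(K, 59) = A6.
C[3]: P[3] ⊕ A6 = 60; E(K, 60) = 7D.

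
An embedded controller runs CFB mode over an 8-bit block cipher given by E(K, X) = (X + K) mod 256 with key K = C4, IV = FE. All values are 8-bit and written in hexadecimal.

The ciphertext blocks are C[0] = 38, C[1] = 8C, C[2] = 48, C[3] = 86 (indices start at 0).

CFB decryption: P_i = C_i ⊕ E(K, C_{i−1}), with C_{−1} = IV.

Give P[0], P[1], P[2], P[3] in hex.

P[0] = FA, P[1] = 70, P[2] = 18, P[3] = 8A

P[0]: E(K, FE) = C2; 38 ⊕ C2 = FA.
P[1]: E(K, 38) = FC; 8C ⊕ FC = 70.
P[2]: E(K, 8C) = 50; 48 ⊕ 50 = 18.
P[3]: E(K, 48) = 0C; 86 ⊕ 0C = 8A.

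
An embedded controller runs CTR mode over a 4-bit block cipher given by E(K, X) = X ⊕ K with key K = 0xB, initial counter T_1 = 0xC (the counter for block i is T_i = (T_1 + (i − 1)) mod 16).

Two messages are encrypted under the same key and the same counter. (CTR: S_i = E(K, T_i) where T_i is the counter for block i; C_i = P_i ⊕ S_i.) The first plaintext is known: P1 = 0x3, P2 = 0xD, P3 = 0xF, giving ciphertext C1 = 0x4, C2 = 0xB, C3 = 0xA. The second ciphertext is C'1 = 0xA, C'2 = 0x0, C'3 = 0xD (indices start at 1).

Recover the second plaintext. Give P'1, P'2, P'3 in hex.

In CTR with a reused counter, both messages share the same keystream S_i, so C_i ⊕ C'_i = P_i ⊕ P'_i and thus P'_i = P_i ⊕ C_i ⊕ C'_i.
P'1: 0x3 ⊕ 0x4 ⊕ 0xA = 0xD.
P'2: 0xD ⊕ 0xB ⊕ 0x0 = 0x6.
P'3: 0xF ⊕ 0xA ⊕ 0xD = 0x8.

P'1 = 0xD, P'2 = 0x6, P'3 = 0x8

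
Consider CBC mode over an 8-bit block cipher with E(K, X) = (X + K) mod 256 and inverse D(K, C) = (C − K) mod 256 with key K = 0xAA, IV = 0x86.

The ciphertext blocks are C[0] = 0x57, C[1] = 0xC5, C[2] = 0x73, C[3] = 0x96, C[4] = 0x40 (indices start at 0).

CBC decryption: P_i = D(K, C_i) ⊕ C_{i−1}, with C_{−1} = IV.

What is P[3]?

P[3]: D(K, 0x96) = 0xEC; 0xEC ⊕ 0x73 = 0x9F.

P[3] = 0x9F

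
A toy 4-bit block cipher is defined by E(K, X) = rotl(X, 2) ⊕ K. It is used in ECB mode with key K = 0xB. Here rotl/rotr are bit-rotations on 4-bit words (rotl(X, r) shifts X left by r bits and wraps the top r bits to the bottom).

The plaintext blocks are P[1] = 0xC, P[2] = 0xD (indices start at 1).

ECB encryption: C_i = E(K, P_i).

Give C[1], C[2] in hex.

C[1]: E(K, 0xC) = 0x8.
C[2]: E(K, 0xD) = 0xC.

C[1] = 0x8, C[2] = 0xC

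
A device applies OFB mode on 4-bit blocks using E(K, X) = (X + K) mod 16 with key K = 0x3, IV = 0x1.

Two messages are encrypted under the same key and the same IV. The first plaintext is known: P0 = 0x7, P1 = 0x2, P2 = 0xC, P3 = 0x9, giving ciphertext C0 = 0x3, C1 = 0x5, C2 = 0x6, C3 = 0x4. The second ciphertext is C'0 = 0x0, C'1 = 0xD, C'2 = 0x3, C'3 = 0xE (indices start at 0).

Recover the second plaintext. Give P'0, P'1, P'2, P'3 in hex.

In OFB with a reused IV, both messages share the same keystream S_i, so C_i ⊕ C'_i = P_i ⊕ P'_i and thus P'_i = P_i ⊕ C_i ⊕ C'_i.
P'0: 0x7 ⊕ 0x3 ⊕ 0x0 = 0x4.
P'1: 0x2 ⊕ 0x5 ⊕ 0xD = 0xA.
P'2: 0xC ⊕ 0x6 ⊕ 0x3 = 0x9.
P'3: 0x9 ⊕ 0x4 ⊕ 0xE = 0x3.

P'0 = 0x4, P'1 = 0xA, P'2 = 0x9, P'3 = 0x3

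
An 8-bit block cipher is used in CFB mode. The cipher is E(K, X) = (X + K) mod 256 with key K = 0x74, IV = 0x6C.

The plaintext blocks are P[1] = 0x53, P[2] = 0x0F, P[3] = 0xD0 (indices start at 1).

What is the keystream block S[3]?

CFB encryption: C_i = P_i ⊕ E(K, C_{i−1}), with C_{0} = IV.
C[1]: E(K, 0x6C) = 0xE0; 0x53 ⊕ 0xE0 = 0xB3.
C[2]: E(K, 0xB3) = 0x27; 0x0F ⊕ 0x27 = 0x28.
C[3]: E(K, 0x28) = 0x9C; 0xD0 ⊕ 0x9C = 0x4C.
So S[3] = 0x9C.

0x9C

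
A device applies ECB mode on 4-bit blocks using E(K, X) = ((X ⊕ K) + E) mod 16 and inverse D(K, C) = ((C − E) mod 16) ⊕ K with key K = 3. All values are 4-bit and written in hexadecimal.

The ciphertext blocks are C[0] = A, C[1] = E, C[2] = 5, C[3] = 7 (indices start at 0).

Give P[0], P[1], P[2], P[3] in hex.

P[0] = F, P[1] = 3, P[2] = 4, P[3] = A

ECB decryption: P_i = D(K, C_i).
P[0]: D(K, A) = F.
P[1]: D(K, E) = 3.
P[2]: D(K, 5) = 4.
P[3]: D(K, 7) = A.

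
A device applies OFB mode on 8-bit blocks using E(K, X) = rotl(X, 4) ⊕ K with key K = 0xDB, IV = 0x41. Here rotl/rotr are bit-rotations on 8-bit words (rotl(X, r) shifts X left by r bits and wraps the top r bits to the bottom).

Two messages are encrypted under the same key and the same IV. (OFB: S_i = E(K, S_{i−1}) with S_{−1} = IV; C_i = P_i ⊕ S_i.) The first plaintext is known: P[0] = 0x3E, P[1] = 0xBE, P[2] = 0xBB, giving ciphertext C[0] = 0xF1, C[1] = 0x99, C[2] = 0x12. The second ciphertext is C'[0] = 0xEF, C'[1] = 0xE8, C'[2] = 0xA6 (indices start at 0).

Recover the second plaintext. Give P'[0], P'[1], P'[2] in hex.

P'[0] = 0x20, P'[1] = 0xCF, P'[2] = 0x0F

In OFB with a reused IV, both messages share the same keystream S_i, so C_i ⊕ C'_i = P_i ⊕ P'_i and thus P'_i = P_i ⊕ C_i ⊕ C'_i.
P'[0]: 0x3E ⊕ 0xF1 ⊕ 0xEF = 0x20.
P'[1]: 0xBE ⊕ 0x99 ⊕ 0xE8 = 0xCF.
P'[2]: 0xBB ⊕ 0x12 ⊕ 0xA6 = 0x0F.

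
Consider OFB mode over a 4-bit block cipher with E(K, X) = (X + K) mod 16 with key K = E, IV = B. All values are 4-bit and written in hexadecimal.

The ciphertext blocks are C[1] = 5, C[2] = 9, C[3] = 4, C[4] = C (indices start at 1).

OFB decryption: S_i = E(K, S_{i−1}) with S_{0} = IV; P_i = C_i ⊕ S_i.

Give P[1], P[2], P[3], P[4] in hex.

P[1] = C, P[2] = E, P[3] = 1, P[4] = F

P[1]: S = E(K, B) = 9; 5 ⊕ 9 = C.
P[2]: S = E(K, 9) = 7; 9 ⊕ 7 = E.
P[3]: S = E(K, 7) = 5; 4 ⊕ 5 = 1.
P[4]: S = E(K, 5) = 3; C ⊕ 3 = F.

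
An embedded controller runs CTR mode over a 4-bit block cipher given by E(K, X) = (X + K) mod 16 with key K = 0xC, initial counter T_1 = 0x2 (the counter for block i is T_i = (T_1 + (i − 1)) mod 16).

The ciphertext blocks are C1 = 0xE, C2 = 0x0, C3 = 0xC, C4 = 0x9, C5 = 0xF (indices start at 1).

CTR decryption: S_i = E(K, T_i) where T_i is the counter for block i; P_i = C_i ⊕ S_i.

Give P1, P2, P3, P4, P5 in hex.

P1: T = 0x2, S = E(K, T) = 0xE; 0xE ⊕ 0xE = 0x0.
P2: T = 0x3, S = E(K, T) = 0xF; 0x0 ⊕ 0xF = 0xF.
P3: T = 0x4, S = E(K, T) = 0x0; 0xC ⊕ 0x0 = 0xC.
P4: T = 0x5, S = E(K, T) = 0x1; 0x9 ⊕ 0x1 = 0x8.
P5: T = 0x6, S = E(K, T) = 0x2; 0xF ⊕ 0x2 = 0xD.

P1 = 0x0, P2 = 0xF, P3 = 0xC, P4 = 0x8, P5 = 0xD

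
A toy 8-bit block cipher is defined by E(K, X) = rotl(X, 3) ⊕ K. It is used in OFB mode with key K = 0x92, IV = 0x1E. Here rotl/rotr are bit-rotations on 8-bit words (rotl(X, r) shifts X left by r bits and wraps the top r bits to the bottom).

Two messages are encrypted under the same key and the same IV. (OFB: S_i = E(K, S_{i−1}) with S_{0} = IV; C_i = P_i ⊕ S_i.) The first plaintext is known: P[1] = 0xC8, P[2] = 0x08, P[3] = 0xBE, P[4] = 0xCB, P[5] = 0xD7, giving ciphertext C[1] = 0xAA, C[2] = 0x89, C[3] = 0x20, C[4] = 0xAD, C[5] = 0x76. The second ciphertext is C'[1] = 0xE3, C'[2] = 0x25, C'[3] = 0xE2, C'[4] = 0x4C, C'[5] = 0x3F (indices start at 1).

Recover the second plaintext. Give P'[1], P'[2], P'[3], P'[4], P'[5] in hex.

In OFB with a reused IV, both messages share the same keystream S_i, so C_i ⊕ C'_i = P_i ⊕ P'_i and thus P'_i = P_i ⊕ C_i ⊕ C'_i.
P'[1]: 0xC8 ⊕ 0xAA ⊕ 0xE3 = 0x81.
P'[2]: 0x08 ⊕ 0x89 ⊕ 0x25 = 0xA4.
P'[3]: 0xBE ⊕ 0x20 ⊕ 0xE2 = 0x7C.
P'[4]: 0xCB ⊕ 0xAD ⊕ 0x4C = 0x2A.
P'[5]: 0xD7 ⊕ 0x76 ⊕ 0x3F = 0x9E.

P'[1] = 0x81, P'[2] = 0xA4, P'[3] = 0x7C, P'[4] = 0x2A, P'[5] = 0x9E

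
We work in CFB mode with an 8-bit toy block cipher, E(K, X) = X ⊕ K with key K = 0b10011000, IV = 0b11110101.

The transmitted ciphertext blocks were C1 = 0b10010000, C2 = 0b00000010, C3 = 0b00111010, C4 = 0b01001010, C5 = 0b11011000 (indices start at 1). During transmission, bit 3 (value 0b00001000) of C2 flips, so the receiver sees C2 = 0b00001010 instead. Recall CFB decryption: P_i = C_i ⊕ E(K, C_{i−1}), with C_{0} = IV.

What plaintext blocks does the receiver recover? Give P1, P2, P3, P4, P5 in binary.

Only C2 changed, to 0b00001010. In CFB, a change in C_i flips the same bit in P_i and garbles P_{i+1}. Decrypting the received ciphertext:
P1: E(K, 0b11110101) = 0b01101101; 0b10010000 ⊕ 0b01101101 = 0b11111101.
P2: E(K, 0b10010000) = 0b00001000; 0b00001010 ⊕ 0b00001000 = 0b00000010.
P3: E(K, 0b00001010) = 0b10010010; 0b00111010 ⊕ 0b10010010 = 0b10101000.
P4: E(K, 0b00111010) = 0b10100010; 0b01001010 ⊕ 0b10100010 = 0b11101000.
P5: E(K, 0b01001010) = 0b11010010; 0b11011000 ⊕ 0b11010010 = 0b00001010.
Blocks that differ from the original plaintext: P2, P3.

P1 = 0b11111101, P2 = 0b00000010, P3 = 0b10101000, P4 = 0b11101000, P5 = 0b00001010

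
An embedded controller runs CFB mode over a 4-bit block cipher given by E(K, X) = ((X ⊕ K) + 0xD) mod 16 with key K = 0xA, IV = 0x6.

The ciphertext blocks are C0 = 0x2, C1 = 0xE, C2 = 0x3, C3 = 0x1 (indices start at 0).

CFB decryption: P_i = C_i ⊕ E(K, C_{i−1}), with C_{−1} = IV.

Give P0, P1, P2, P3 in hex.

P0: E(K, 0x6) = 0x9; 0x2 ⊕ 0x9 = 0xB.
P1: E(K, 0x2) = 0x5; 0xE ⊕ 0x5 = 0xB.
P2: E(K, 0xE) = 0x1; 0x3 ⊕ 0x1 = 0x2.
P3: E(K, 0x3) = 0x6; 0x1 ⊕ 0x6 = 0x7.

P0 = 0xB, P1 = 0xB, P2 = 0x2, P3 = 0x7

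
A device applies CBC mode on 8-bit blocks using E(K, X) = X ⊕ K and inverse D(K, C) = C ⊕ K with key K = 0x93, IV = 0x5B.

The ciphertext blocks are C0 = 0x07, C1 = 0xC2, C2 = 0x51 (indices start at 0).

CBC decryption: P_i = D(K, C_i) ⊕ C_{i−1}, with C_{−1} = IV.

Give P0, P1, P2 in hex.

P0 = 0xCF, P1 = 0x56, P2 = 0x00

P0: D(K, 0x07) = 0x94; 0x94 ⊕ 0x5B = 0xCF.
P1: D(K, 0xC2) = 0x51; 0x51 ⊕ 0x07 = 0x56.
P2: D(K, 0x51) = 0xC2; 0xC2 ⊕ 0xC2 = 0x00.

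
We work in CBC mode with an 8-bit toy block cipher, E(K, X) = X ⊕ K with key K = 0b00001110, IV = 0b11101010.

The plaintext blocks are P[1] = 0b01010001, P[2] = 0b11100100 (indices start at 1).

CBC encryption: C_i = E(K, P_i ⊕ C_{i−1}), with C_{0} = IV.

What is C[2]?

C[2] = 0b01011111

C[1]: P[1] ⊕ 0b11101010 = 0b10111011; E(K, 0b10111011) = 0b10110101.
C[2]: P[2] ⊕ 0b10110101 = 0b01010001; E(K, 0b01010001) = 0b01011111.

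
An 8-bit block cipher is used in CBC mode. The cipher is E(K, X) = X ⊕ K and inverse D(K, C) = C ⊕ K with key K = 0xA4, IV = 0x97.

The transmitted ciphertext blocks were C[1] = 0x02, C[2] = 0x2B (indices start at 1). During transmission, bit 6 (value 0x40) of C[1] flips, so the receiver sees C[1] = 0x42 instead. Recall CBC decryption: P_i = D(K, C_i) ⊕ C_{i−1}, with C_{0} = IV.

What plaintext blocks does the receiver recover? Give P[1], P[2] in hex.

P[1] = 0x71, P[2] = 0xCD

Only C[1] changed, to 0x42. In CBC, a change in C_i garbles P_i and flips the same bit in P_{i+1}. Decrypting the received ciphertext:
P[1]: D(K, 0x42) = 0xE6; 0xE6 ⊕ 0x97 = 0x71.
P[2]: D(K, 0x2B) = 0x8F; 0x8F ⊕ 0x42 = 0xCD.
Blocks that differ from the original plaintext: P[1], P[2].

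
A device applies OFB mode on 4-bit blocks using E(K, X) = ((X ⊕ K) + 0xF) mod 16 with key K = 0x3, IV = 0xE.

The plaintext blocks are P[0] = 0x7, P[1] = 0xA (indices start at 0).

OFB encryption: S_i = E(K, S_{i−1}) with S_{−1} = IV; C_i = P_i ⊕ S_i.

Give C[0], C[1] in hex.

C[0]: S = E(K, 0xE) = 0xC; 0x7 ⊕ 0xC = 0xB.
C[1]: S = E(K, 0xC) = 0xE; 0xA ⊕ 0xE = 0x4.

C[0] = 0xB, C[1] = 0x4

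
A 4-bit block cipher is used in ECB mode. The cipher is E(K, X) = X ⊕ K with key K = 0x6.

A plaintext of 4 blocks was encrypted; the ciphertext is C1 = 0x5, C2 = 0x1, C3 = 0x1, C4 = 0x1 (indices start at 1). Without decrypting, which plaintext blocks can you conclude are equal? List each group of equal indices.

P2 = P3 = P4

ECB encrypts each block independently with the same key, so equal ciphertext blocks imply equal plaintext blocks.
C2 = C3 = C4 = 0x1, so P2 = P3 = P4.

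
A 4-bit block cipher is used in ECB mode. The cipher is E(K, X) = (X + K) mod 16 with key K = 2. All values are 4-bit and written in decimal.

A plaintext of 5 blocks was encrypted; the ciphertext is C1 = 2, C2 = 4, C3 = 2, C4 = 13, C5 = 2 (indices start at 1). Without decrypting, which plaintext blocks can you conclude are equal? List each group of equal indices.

P1 = P3 = P5

ECB encrypts each block independently with the same key, so equal ciphertext blocks imply equal plaintext blocks.
C1 = C3 = C5 = 2, so P1 = P3 = P5.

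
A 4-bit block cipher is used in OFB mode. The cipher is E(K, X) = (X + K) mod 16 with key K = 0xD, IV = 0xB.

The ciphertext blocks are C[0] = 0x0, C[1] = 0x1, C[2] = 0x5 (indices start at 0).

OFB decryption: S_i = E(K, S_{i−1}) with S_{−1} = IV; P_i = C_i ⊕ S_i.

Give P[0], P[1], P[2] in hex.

P[0] = 0x8, P[1] = 0x4, P[2] = 0x7

P[0]: S = E(K, 0xB) = 0x8; 0x0 ⊕ 0x8 = 0x8.
P[1]: S = E(K, 0x8) = 0x5; 0x1 ⊕ 0x5 = 0x4.
P[2]: S = E(K, 0x5) = 0x2; 0x5 ⊕ 0x2 = 0x7.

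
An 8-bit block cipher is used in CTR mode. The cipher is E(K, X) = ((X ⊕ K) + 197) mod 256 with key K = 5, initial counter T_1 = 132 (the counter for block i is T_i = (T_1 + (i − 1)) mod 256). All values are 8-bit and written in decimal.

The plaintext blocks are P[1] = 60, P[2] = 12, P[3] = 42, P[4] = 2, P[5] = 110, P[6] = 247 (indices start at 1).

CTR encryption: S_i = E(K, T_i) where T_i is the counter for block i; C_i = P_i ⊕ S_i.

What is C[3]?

C[3] = 98

C[1]: T = 132, S = E(K, T) = 70; 60 ⊕ 70 = 122.
C[2]: T = 133, S = E(K, T) = 69; 12 ⊕ 69 = 73.
C[3]: T = 134, S = E(K, T) = 72; 42 ⊕ 72 = 98.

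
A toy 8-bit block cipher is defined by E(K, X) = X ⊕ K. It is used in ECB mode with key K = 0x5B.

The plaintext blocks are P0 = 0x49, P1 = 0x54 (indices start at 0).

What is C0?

C0 = 0x12

ECB encryption: C_i = E(K, P_i).
C0: E(K, 0x49) = 0x12.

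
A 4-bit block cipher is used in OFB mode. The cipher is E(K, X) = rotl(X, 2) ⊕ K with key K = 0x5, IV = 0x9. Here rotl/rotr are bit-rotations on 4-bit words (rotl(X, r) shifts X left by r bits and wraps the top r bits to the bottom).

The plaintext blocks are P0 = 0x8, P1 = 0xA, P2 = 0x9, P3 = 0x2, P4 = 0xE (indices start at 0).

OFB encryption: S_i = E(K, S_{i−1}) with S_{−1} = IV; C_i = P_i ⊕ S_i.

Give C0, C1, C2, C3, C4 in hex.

C0: S = E(K, 0x9) = 0x3; 0x8 ⊕ 0x3 = 0xB.
C1: S = E(K, 0x3) = 0x9; 0xA ⊕ 0x9 = 0x3.
C2: S = E(K, 0x9) = 0x3; 0x9 ⊕ 0x3 = 0xA.
C3: S = E(K, 0x3) = 0x9; 0x2 ⊕ 0x9 = 0xB.
C4: S = E(K, 0x9) = 0x3; 0xE ⊕ 0x3 = 0xD.

C0 = 0xB, C1 = 0x3, C2 = 0xA, C3 = 0xB, C4 = 0xD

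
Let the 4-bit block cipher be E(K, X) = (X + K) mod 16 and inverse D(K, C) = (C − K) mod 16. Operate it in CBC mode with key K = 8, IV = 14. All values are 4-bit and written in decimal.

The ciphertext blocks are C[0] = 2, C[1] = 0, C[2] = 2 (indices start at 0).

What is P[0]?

CBC decryption: P_i = D(K, C_i) ⊕ C_{i−1}, with C_{−1} = IV.
P[0]: D(K, 2) = 10; 10 ⊕ 14 = 4.

P[0] = 4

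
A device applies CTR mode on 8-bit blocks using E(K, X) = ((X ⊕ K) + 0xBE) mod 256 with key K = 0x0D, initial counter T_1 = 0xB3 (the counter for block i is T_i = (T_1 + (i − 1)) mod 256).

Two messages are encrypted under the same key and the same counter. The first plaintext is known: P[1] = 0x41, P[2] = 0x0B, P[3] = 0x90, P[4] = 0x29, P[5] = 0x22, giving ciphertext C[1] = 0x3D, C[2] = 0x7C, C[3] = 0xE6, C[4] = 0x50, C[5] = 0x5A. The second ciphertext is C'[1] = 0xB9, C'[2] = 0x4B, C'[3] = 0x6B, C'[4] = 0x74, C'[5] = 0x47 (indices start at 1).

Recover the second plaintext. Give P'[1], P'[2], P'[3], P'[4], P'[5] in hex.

In CTR with a reused counter, both messages share the same keystream S_i, so C_i ⊕ C'_i = P_i ⊕ P'_i and thus P'_i = P_i ⊕ C_i ⊕ C'_i.
P'[1]: 0x41 ⊕ 0x3D ⊕ 0xB9 = 0xC5.
P'[2]: 0x0B ⊕ 0x7C ⊕ 0x4B = 0x3C.
P'[3]: 0x90 ⊕ 0xE6 ⊕ 0x6B = 0x1D.
P'[4]: 0x29 ⊕ 0x50 ⊕ 0x74 = 0x0D.
P'[5]: 0x22 ⊕ 0x5A ⊕ 0x47 = 0x3F.

P'[1] = 0xC5, P'[2] = 0x3C, P'[3] = 0x1D, P'[4] = 0x0D, P'[5] = 0x3F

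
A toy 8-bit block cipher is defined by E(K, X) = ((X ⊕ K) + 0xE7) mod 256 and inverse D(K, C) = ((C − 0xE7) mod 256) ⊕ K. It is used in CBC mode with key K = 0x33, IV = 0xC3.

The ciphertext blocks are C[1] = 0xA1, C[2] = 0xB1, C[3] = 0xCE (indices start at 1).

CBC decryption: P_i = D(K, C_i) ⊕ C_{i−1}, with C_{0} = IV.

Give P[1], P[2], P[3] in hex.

P[1] = 0x4A, P[2] = 0x58, P[3] = 0x65

P[1]: D(K, 0xA1) = 0x89; 0x89 ⊕ 0xC3 = 0x4A.
P[2]: D(K, 0xB1) = 0xF9; 0xF9 ⊕ 0xA1 = 0x58.
P[3]: D(K, 0xCE) = 0xD4; 0xD4 ⊕ 0xB1 = 0x65.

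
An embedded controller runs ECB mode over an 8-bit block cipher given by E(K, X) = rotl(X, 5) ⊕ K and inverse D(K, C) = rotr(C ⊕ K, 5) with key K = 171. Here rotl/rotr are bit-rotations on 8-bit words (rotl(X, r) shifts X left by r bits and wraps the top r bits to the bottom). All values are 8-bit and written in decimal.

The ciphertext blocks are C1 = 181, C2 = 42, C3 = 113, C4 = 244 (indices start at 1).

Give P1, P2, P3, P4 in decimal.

P1 = 240, P2 = 12, P3 = 214, P4 = 250

ECB decryption: P_i = D(K, C_i).
P1: D(K, 181) = 240.
P2: D(K, 42) = 12.
P3: D(K, 113) = 214.
P4: D(K, 244) = 250.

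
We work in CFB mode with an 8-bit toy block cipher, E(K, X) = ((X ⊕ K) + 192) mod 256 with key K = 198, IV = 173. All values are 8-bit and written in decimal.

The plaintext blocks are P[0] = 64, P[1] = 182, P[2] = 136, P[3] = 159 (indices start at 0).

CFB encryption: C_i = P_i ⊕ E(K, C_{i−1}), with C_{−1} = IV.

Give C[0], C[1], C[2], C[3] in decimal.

C[0] = 107, C[1] = 219, C[2] = 85, C[3] = 204

C[0]: E(K, 173) = 43; 64 ⊕ 43 = 107.
C[1]: E(K, 107) = 109; 182 ⊕ 109 = 219.
C[2]: E(K, 219) = 221; 136 ⊕ 221 = 85.
C[3]: E(K, 85) = 83; 159 ⊕ 83 = 204.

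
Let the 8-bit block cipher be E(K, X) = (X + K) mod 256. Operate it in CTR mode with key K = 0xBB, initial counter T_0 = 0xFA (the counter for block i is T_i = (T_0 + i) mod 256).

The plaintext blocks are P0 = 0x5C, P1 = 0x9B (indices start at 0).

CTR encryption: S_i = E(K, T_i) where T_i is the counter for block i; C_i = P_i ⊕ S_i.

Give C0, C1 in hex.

C0 = 0xE9, C1 = 0x2D

C0: T = 0xFA, S = E(K, T) = 0xB5; 0x5C ⊕ 0xB5 = 0xE9.
C1: T = 0xFB, S = E(K, T) = 0xB6; 0x9B ⊕ 0xB6 = 0x2D.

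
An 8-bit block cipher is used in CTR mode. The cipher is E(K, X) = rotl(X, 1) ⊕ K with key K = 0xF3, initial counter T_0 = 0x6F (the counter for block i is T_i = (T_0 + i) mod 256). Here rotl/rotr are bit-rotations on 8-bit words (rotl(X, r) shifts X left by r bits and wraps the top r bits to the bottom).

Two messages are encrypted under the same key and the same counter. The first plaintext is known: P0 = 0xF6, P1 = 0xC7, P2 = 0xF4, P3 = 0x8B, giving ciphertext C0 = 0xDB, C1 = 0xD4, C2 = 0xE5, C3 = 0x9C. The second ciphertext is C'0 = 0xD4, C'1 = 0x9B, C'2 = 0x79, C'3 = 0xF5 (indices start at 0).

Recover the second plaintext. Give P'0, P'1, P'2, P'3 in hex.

In CTR with a reused counter, both messages share the same keystream S_i, so C_i ⊕ C'_i = P_i ⊕ P'_i and thus P'_i = P_i ⊕ C_i ⊕ C'_i.
P'0: 0xF6 ⊕ 0xDB ⊕ 0xD4 = 0xF9.
P'1: 0xC7 ⊕ 0xD4 ⊕ 0x9B = 0x88.
P'2: 0xF4 ⊕ 0xE5 ⊕ 0x79 = 0x68.
P'3: 0x8B ⊕ 0x9C ⊕ 0xF5 = 0xE2.

P'0 = 0xF9, P'1 = 0x88, P'2 = 0x68, P'3 = 0xE2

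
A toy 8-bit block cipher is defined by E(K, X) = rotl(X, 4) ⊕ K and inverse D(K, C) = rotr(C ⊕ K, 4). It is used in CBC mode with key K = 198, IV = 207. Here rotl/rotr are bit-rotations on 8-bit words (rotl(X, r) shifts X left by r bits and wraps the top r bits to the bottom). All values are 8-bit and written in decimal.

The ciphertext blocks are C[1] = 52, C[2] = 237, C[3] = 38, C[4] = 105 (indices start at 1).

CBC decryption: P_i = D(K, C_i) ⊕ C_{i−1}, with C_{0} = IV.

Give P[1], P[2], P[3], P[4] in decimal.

P[1] = 224, P[2] = 134, P[3] = 227, P[4] = 220

P[1]: D(K, 52) = 47; 47 ⊕ 207 = 224.
P[2]: D(K, 237) = 178; 178 ⊕ 52 = 134.
P[3]: D(K, 38) = 14; 14 ⊕ 237 = 227.
P[4]: D(K, 105) = 250; 250 ⊕ 38 = 220.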